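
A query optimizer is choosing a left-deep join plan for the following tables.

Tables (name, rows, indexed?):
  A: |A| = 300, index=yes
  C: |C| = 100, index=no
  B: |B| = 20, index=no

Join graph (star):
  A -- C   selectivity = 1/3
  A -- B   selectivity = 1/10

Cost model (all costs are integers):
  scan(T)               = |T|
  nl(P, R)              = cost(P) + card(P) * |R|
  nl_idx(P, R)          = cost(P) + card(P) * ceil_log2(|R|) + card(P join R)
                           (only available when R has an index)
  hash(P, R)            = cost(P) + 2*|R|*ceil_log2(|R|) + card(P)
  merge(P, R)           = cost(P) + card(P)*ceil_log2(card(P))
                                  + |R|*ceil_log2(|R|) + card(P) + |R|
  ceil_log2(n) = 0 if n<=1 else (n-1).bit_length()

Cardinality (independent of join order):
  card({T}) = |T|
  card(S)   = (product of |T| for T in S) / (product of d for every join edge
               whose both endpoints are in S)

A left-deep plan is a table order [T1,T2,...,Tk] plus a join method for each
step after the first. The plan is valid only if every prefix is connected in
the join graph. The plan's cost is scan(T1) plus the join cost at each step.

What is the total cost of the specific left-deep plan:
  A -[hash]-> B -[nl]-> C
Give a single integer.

60800

step 1: scan A: cost=300, card=300
step 2: join B via hash
    card(P join B) = 300*20/(10) = 600
    cost = 300 + 2*20*5 + 300 = 800
step 3: join C via nl
    card(P join C) = 600*100/(3) = 20000
    cost = 800 + 600*100 = 60800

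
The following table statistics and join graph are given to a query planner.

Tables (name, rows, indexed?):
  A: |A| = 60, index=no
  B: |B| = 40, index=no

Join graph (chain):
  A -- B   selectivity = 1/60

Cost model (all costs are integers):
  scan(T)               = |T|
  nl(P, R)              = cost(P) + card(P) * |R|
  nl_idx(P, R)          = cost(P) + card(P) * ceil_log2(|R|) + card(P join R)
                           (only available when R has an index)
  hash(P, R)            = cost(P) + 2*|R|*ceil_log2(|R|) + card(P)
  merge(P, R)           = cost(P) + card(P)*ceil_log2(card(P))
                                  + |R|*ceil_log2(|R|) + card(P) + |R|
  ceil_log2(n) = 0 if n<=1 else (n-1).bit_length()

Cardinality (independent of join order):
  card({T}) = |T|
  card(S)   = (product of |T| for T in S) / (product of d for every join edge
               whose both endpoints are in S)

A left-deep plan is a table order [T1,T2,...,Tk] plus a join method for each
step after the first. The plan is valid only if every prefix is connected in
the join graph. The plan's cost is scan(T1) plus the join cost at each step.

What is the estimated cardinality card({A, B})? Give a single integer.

40

Tables in S: A(60), B(40)
Edges inside S: A-B(d=60)
numerator = 60 * 40 = 2400
denominator = 60 = 60
card(S) = 2400 / 60 = 40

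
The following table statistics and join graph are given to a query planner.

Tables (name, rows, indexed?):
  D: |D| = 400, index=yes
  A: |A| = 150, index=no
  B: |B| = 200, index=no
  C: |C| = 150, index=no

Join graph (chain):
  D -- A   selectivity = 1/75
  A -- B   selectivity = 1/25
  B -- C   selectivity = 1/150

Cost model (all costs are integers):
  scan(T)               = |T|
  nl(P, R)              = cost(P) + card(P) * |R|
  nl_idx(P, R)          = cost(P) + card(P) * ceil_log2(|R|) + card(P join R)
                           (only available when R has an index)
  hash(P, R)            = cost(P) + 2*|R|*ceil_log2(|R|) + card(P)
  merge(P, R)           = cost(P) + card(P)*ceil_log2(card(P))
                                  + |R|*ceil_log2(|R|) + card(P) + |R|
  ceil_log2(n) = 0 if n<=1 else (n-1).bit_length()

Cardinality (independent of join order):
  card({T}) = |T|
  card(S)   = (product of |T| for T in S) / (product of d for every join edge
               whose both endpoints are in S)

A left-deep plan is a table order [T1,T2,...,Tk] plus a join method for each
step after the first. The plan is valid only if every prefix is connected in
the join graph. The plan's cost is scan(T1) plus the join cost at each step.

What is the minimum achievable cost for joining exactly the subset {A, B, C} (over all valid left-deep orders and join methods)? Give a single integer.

5400

Selinger DP over subsets of {A,B,C}:
  {A}: scan cost=150, card=150
  {B}: scan cost=200, card=200
  {C}: scan cost=150, card=150
  {AB}: card=1200; try (A,hash)→2800, (B,merge)→3300, (A,merge)→3350, (B,hash)→3500, (B,nl)→30150, (A,nl)→30200; best=2800 via (A,hash)
  {BC}: card=200; try (C,hash)→2800, (B,merge)→3300, (C,merge)→3350, (B,hash)→3500, (B,nl)→30150, (C,nl)→30200; best=2800 via (C,hash)
  {ABC}: card=1200; try (A,hash)→5400, (A,merge)→5950, (C,hash)→6400, (C,merge)→18550, (A,nl)→32800, (C,nl)→182800; best=5400 via (A,hash)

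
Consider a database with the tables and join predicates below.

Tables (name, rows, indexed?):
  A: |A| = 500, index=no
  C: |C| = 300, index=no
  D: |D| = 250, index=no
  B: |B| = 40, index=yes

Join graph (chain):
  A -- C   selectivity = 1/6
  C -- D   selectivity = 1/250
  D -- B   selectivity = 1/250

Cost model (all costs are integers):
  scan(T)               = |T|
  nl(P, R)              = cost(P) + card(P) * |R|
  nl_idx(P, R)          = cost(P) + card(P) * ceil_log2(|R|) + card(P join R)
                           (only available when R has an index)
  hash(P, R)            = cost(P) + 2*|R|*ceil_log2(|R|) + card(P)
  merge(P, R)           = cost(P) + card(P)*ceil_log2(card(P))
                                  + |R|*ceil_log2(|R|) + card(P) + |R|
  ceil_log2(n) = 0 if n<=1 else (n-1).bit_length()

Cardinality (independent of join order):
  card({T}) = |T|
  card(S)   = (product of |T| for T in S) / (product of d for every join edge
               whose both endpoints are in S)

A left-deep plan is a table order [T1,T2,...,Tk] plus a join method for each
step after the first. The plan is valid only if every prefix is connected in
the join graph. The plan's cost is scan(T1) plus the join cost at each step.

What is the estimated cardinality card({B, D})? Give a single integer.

40

Tables in S: B(40), D(250)
Edges inside S: D-B(d=250)
numerator = 40 * 250 = 10000
denominator = 250 = 250
card(S) = 10000 / 250 = 40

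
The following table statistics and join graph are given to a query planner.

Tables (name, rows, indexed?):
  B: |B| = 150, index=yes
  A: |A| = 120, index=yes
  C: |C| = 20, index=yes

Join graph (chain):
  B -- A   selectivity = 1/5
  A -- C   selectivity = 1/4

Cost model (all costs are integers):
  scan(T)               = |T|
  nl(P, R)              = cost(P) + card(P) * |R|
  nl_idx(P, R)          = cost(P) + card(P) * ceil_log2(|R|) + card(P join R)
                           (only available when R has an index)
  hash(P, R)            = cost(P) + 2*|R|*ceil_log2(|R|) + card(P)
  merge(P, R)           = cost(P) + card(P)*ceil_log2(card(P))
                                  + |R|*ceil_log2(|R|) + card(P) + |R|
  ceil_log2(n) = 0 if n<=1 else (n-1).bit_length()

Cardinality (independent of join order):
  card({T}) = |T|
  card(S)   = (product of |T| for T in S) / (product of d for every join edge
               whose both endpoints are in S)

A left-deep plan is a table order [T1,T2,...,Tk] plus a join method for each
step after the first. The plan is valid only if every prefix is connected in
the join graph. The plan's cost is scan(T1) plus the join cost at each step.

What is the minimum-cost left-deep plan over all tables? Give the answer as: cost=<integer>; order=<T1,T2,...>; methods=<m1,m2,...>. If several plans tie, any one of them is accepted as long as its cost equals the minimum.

Selinger DP (subsets sized 1..n):
  {B}: scan cost=150, card=150
  {A}: scan cost=120, card=120
  {C}: scan cost=20, card=20
  {AB}: card=3600; try (A,hash)→1980, (B,merge)→2430, (A,merge)→2460, (B,hash)→2640, (B,nl_idx)→4680, (A,nl_idx)→4800 …(+2); best=1980 via (A,hash)
  {AC}: card=600; try (C,hash)→440, (A,nl_idx)→760, (A,merge)→1100, (C,merge)→1200, (C,nl_idx)→1320, (A,hash)→1720 …(+2); best=440 via (C,hash)
  {ABC}: card=18000; try (B,hash)→3440, (C,hash)→5780, (B,merge)→8390, (B,nl_idx)→23240, (C,nl_idx)→37980, (C,merge)→48900 …(+2); best=3440 via (B,hash)

cost=3440; order=A,C,B; methods=hash,hash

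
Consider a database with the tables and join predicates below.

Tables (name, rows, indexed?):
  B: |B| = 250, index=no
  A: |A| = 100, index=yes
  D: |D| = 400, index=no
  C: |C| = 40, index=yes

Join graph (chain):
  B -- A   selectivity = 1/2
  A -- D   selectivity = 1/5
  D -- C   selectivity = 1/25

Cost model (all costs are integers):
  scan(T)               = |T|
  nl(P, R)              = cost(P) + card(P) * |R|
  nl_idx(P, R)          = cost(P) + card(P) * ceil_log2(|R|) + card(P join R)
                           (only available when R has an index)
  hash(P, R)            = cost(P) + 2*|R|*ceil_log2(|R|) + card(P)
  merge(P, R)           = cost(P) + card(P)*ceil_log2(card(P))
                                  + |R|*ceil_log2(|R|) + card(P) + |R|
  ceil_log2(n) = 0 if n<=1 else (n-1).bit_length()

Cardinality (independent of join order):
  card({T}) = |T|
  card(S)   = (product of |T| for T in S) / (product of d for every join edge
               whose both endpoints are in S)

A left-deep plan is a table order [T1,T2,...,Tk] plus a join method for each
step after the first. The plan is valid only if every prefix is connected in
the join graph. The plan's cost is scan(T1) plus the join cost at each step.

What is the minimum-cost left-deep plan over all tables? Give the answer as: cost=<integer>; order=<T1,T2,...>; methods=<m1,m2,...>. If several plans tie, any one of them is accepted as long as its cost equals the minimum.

cost=20120; order=D,C,A,B; methods=hash,hash,hash

Selinger DP (subsets sized 1..n):
  {B}: scan cost=250, card=250
  {A}: scan cost=100, card=100
  {D}: scan cost=400, card=400
  {C}: scan cost=40, card=40
  {AB}: card=12500; try (A,hash)→1900, (B,merge)→3150, (A,merge)→3300, (B,hash)→4200, (A,nl_idx)→14500, (B,nl)→25100 …(+1); best=1900 via (A,hash)
  {AD}: card=8000; try (A,hash)→2200, (D,merge)→4900, (A,merge)→5200, (D,hash)→7400, (A,nl_idx)→11200, (D,nl)→40100 …(+1); best=2200 via (A,hash)
  {CD}: card=640; try (C,hash)→1280, (C,nl_idx)→3440, (D,merge)→4320, (C,merge)→4680, (D,hash)→7280, (D,nl)→16040 …(+1); best=1280 via (C,hash)
  {ABD}: card=1000000; try (B,hash)→14200, (D,hash)→21600, (B,merge)→116450, (D,merge)→193400, (B,nl)→2002200, (D,nl)→5001900; best=14200 via (B,hash)
  {ACD}: card=12800; try (A,hash)→3320, (A,merge)→9120, (C,hash)→10680, (A,nl_idx)→18560, (C,nl_idx)→63000, (A,nl)→65280 …(+2); best=3320 via (A,hash)
  {ABCD}: card=1600000; try (B,hash)→20120, (B,merge)→197570, (C,hash)→1014680, (B,nl)→3203320, (C,nl_idx)→7614200, (C,merge)→21014480 …(+1); best=20120 via (B,hash)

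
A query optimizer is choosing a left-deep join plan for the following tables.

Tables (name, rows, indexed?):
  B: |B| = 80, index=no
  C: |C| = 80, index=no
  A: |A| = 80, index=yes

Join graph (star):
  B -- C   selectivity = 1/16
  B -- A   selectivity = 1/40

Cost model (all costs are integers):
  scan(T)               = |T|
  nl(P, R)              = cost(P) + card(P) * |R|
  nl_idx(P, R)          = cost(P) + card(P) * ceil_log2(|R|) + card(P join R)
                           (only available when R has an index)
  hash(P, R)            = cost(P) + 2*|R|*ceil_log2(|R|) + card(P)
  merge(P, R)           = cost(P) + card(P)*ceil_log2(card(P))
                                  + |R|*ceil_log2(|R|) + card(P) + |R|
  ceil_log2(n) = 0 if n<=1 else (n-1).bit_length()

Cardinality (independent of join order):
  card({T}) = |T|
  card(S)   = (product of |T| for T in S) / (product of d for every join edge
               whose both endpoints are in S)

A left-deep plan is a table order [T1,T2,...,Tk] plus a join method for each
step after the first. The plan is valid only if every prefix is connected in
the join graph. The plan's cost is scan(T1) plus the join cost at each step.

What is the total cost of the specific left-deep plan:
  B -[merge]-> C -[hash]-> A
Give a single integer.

step 1: scan B: cost=80, card=80
step 2: join C via merge
    card(P join C) = 80*80/(16) = 400
    cost = 80 + 80*7 + 80*7 + 80 + 80 = 1360
step 3: join A via hash
    card(P join A) = 400*80/(40) = 800
    cost = 1360 + 2*80*7 + 400 = 2880

2880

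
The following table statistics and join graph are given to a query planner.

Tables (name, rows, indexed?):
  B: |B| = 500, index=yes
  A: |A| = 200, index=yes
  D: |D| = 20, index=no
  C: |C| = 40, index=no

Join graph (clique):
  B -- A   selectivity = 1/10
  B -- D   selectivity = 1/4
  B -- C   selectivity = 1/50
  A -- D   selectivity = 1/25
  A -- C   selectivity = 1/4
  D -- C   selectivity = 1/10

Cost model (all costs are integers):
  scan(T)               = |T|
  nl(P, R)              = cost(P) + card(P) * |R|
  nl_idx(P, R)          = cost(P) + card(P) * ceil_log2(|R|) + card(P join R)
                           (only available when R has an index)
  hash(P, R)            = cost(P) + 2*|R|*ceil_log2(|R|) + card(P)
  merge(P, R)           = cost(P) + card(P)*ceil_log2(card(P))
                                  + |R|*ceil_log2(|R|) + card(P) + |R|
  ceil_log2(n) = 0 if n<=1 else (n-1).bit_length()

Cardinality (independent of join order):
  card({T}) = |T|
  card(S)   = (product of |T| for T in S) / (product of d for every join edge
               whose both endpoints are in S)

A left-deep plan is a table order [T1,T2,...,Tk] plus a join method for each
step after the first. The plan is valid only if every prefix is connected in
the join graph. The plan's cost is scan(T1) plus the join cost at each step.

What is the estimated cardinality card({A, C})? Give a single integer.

Tables in S: A(200), C(40)
Edges inside S: A-C(d=4)
numerator = 200 * 40 = 8000
denominator = 4 = 4
card(S) = 8000 / 4 = 2000

2000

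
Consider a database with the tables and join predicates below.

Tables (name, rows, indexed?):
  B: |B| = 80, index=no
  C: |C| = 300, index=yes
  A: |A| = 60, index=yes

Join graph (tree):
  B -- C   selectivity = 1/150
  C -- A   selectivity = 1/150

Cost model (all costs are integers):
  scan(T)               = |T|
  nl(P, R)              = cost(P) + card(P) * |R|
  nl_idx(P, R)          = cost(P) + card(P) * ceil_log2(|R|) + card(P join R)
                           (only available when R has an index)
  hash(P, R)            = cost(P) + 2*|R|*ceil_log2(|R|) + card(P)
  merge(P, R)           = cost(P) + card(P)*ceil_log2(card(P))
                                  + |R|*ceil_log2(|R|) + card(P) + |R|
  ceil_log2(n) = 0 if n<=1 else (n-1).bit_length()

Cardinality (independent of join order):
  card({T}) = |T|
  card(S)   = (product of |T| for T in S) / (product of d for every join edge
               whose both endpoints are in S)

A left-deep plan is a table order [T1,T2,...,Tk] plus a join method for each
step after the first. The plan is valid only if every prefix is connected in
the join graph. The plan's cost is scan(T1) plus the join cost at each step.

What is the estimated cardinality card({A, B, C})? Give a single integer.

64

Tables in S: A(60), B(80), C(300)
Edges inside S: B-C(d=150), C-A(d=150)
numerator = 60 * 80 * 300 = 1440000
denominator = 150 * 150 = 22500
card(S) = 1440000 / 22500 = 64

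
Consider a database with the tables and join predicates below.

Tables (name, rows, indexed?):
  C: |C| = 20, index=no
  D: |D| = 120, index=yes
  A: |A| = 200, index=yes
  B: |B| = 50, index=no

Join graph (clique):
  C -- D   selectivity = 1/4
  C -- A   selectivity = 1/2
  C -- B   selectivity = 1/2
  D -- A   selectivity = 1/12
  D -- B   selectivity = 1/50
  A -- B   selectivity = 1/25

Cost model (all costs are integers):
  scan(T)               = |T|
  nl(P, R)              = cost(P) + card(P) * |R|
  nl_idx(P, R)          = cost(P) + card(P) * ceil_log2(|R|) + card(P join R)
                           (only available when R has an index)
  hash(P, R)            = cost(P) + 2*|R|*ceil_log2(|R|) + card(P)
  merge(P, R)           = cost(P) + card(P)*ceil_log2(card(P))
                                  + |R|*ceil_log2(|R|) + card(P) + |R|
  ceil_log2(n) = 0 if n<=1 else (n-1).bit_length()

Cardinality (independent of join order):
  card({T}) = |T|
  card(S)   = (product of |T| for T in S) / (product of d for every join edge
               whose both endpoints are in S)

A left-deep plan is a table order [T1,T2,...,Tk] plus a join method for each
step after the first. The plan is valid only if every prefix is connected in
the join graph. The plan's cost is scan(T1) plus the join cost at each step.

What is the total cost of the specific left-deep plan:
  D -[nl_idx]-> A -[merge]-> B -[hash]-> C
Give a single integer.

step 1: scan D: cost=120, card=120
step 2: join A via nl_idx
    card(P join A) = 120*200/(12) = 2000
    cost = 120 + 120*8 + 2000 = 3080
step 3: join B via merge
    card(P join B) = 2000*50/(50*25) = 80
    cost = 3080 + 2000*11 + 50*6 + 2000 + 50 = 27430
step 4: join C via hash
    card(P join C) = 80*20/(4*2*2) = 100
    cost = 27430 + 2*20*5 + 80 = 27710

27710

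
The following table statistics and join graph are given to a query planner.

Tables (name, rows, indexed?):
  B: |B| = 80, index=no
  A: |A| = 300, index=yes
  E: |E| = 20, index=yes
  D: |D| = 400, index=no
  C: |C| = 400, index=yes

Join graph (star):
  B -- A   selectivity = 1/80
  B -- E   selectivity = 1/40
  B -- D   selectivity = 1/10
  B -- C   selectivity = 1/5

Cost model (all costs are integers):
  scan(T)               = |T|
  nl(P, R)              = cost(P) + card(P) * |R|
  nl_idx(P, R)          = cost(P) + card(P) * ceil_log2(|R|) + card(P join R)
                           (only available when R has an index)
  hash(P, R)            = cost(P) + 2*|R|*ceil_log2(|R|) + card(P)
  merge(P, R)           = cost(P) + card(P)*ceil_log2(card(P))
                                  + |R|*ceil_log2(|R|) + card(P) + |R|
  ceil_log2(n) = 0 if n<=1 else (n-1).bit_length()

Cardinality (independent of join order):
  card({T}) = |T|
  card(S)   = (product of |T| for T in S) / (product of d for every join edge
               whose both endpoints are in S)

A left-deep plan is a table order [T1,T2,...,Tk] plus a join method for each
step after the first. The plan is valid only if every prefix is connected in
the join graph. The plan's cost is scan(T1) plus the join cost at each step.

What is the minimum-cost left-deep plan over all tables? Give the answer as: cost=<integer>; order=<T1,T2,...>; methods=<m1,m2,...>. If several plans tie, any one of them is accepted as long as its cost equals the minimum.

Selinger DP (subsets sized 1..n):
  {B}: scan cost=80, card=80
  {A}: scan cost=300, card=300
  {E}: scan cost=20, card=20
  {D}: scan cost=400, card=400
  {C}: scan cost=400, card=400
  {AB}: card=300; try (A,nl_idx)→1100, (B,hash)→1720, (A,merge)→3720, (B,merge)→3940, (A,hash)→5560, (A,nl)→24080 …(+1); best=1100 via (A,nl_idx)
  {BE}: card=40; try (E,hash)→360, (E,nl_idx)→520, (B,merge)→780, (E,merge)→840, (B,hash)→1160, (B,nl)→1620 …(+1); best=360 via (E,hash)
  {BD}: card=3200; try (B,hash)→1920, (D,merge)→4720, (B,merge)→5040, (D,hash)→7360, (D,nl)→32080, (B,nl)→32400; best=1920 via (B,hash)
  {BC}: card=6400; try (B,hash)→1920, (C,merge)→4720, (B,merge)→5040, (C,nl_idx)→7200, (C,hash)→7360, (C,nl)→32080 …(+1); best=1920 via (B,hash)
  {ABE}: card=150; try (A,nl_idx)→870, (E,hash)→1600, (E,nl_idx)→2750, (A,merge)→3640, (E,merge)→4220, (A,hash)→5800 …(+2); best=870 via (A,nl_idx)
  {ABD}: card=12000; try (D,merge)→8100, (D,hash)→8600, (A,hash)→10520, (A,nl_idx)→42720, (A,merge)→46520, (D,nl)→121100 …(+1); best=8100 via (D,merge)
  {ABC}: card=24000; try (C,merge)→8100, (C,hash)→8600, (A,hash)→13720, (C,nl_idx)→27800, (A,nl_idx)→83520, (A,merge)→94520 …(+2); best=8100 via (C,merge)
  {BDE}: card=1600; try (D,merge)→4640, (E,hash)→5320, (D,hash)→7600, (D,nl)→16360, (E,nl_idx)→19520, (E,merge)→43640 …(+1); best=4640 via (D,merge)
  {BCE}: card=3200; try (C,nl_idx)→3920, (C,merge)→4640, (C,hash)→7600, (E,hash)→8520, (C,nl)→16360, (E,nl_idx)→37120 …(+2); best=3920 via (C,nl_idx)
  {BCD}: card=256000; try (C,hash)→12320, (D,hash)→15520, (C,merge)→47520, (D,merge)→95520, (C,nl_idx)→286720, (C,nl)→1281920 …(+1); best=12320 via (C,hash)
  {ABDE}: card=6000; try (D,merge)→6220, (D,hash)→8220, (A,hash)→11640, (E,hash)→20300, (A,nl_idx)→25040, (A,merge)→26840 …(+5); best=6220 via (D,merge)
  {ABCE}: card=12000; try (C,merge)→6220, (C,hash)→8220, (A,hash)→12520, (C,nl_idx)→14220, (E,hash)→32300, (A,nl_idx)→44720 …(+6); best=6220 via (C,merge)
  {ABCD}: card=960000; try (C,hash)→27300, (D,hash)→39300, (C,merge)→192100, (A,hash)→273720, (D,merge)→396100, (C,nl_idx)→1076100 …(+5); best=27300 via (C,hash)
  {BCDE}: card=128000; try (C,hash)→13440, (D,hash)→14320, (C,merge)→27840, (D,merge)→49520, (C,nl_idx)→147040, (E,hash)→268520 …(+5); best=13440 via (C,hash)
  {ABCDE}: card=480000; try (C,hash)→19420, (D,hash)→25420, (C,merge)→94220, (A,hash)→146840, (D,merge)→190220, (C,nl_idx)→540220 …(+9); best=19420 via (C,hash)

cost=19420; order=B,E,A,D,C; methods=hash,nl_idx,merge,hash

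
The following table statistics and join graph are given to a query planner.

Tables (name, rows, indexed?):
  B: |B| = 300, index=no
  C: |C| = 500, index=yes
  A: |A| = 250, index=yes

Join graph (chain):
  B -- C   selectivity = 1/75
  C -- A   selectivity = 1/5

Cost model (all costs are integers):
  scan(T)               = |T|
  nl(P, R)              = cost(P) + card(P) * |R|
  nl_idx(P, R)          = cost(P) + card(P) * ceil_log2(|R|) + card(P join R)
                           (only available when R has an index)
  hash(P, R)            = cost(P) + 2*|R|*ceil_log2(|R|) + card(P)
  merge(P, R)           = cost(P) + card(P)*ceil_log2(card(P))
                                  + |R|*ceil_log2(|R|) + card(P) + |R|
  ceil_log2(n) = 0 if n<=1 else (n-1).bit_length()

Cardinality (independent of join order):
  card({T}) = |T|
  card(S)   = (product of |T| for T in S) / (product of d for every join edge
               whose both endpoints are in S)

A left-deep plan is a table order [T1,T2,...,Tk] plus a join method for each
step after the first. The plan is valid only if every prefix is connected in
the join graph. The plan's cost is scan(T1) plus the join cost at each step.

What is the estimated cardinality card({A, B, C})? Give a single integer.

100000

Tables in S: A(250), B(300), C(500)
Edges inside S: B-C(d=75), C-A(d=5)
numerator = 250 * 300 * 500 = 37500000
denominator = 75 * 5 = 375
card(S) = 37500000 / 375 = 100000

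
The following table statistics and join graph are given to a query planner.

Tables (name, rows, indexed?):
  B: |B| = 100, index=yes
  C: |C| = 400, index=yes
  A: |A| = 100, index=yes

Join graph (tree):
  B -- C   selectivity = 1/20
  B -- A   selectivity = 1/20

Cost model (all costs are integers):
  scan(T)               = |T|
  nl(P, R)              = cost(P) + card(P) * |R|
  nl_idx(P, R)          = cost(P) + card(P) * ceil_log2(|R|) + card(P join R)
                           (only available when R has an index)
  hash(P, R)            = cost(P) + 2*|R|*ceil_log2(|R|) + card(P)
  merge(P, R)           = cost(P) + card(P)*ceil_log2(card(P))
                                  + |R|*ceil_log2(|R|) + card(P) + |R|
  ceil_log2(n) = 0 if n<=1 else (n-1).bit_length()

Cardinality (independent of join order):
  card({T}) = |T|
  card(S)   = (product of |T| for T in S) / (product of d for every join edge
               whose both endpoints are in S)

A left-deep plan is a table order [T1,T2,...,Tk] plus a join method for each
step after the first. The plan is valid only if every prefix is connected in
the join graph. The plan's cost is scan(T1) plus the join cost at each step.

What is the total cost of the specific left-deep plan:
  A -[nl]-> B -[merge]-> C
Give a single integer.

19100

step 1: scan A: cost=100, card=100
step 2: join B via nl
    card(P join B) = 100*100/(20) = 500
    cost = 100 + 100*100 = 10100
step 3: join C via merge
    card(P join C) = 500*400/(20) = 10000
    cost = 10100 + 500*9 + 400*9 + 500 + 400 = 19100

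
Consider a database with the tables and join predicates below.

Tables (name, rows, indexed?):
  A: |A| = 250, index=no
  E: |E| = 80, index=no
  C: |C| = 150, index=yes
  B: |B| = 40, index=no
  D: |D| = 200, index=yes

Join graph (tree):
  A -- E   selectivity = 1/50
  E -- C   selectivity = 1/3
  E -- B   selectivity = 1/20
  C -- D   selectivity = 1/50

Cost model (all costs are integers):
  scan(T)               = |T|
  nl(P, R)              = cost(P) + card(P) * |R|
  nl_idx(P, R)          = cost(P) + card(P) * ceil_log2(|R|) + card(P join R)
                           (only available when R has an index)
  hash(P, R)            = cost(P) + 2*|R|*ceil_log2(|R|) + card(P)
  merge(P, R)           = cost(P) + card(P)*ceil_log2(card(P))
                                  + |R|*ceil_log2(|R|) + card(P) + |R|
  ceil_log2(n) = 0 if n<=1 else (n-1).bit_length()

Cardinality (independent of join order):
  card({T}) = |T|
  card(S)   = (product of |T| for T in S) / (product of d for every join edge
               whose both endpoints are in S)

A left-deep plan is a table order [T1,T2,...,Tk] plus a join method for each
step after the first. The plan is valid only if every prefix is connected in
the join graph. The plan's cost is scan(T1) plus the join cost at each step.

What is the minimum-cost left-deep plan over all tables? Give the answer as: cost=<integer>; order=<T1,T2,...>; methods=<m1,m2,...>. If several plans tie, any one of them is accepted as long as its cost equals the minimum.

cost=48900; order=A,E,B,C,D; methods=hash,hash,hash,hash

Selinger DP (subsets sized 1..n):
  {A}: scan cost=250, card=250
  {E}: scan cost=80, card=80
  {C}: scan cost=150, card=150
  {B}: scan cost=40, card=40
  {D}: scan cost=200, card=200
  {AE}: card=400; try (E,hash)→1620, (A,merge)→2970, (E,merge)→3140, (A,hash)→4160, (A,nl)→20080, (E,nl)→20250; best=1620 via (E,hash)
  {CE}: card=4000; try (E,hash)→1420, (C,merge)→2070, (E,merge)→2140, (C,hash)→2560, (C,nl_idx)→4720, (C,nl)→12080 …(+1); best=1420 via (E,hash)
  {BE}: card=160; try (B,hash)→640, (E,merge)→960, (B,merge)→1000, (E,hash)→1200, (E,nl)→3240, (B,nl)→3280; best=640 via (B,hash)
  {CD}: card=600; try (D,nl_idx)→1950, (C,nl_idx)→2400, (C,hash)→2800, (D,merge)→3300, (C,merge)→3350, (D,hash)→3500 …(+2); best=1950 via (D,nl_idx)
  {ACE}: card=20000; try (C,hash)→4420, (C,merge)→6970, (A,hash)→9420, (C,nl_idx)→24820, (A,merge)→55670, (C,nl)→61620 …(+1); best=4420 via (C,hash)
  {ABE}: card=800; try (B,hash)→2500, (A,merge)→4330, (A,hash)→4800, (B,merge)→5900, (B,nl)→17620, (A,nl)→40640; best=2500 via (B,hash)
  {BCE}: card=8000; try (C,hash)→3200, (C,merge)→3430, (B,hash)→5900, (C,nl_idx)→9920, (C,nl)→24640, (B,merge)→53700 …(+1); best=3200 via (C,hash)
  {CDE}: card=16000; try (E,hash)→3670, (D,hash)→8620, (E,merge)→9190, (D,nl_idx)→49420, (E,nl)→49950, (D,merge)→55220 …(+1); best=3670 via (E,hash)
  {ABCE}: card=40000; try (C,hash)→5700, (C,merge)→12650, (A,hash)→15200, (B,hash)→24900, (C,nl_idx)→48900, (A,merge)→117450 …(+4); best=5700 via (C,hash)
  {ACDE}: card=80000; try (A,hash)→23670, (D,hash)→27620, (D,nl_idx)→244420, (A,merge)→245920, (D,merge)→326220, (A,nl)→4003670 …(+1); best=23670 via (A,hash)
  {BCDE}: card=32000; try (D,hash)→14400, (B,hash)→20150, (D,nl_idx)→99200, (D,merge)→117000, (B,merge)→243950, (B,nl)→643670 …(+1); best=14400 via (D,hash)
  {ABCDE}: card=160000; try (D,hash)→48900, (A,hash)→50400, (B,hash)→104150, (D,nl_idx)→485700, (A,merge)→528650, (D,merge)→687500 …(+4); best=48900 via (D,hash)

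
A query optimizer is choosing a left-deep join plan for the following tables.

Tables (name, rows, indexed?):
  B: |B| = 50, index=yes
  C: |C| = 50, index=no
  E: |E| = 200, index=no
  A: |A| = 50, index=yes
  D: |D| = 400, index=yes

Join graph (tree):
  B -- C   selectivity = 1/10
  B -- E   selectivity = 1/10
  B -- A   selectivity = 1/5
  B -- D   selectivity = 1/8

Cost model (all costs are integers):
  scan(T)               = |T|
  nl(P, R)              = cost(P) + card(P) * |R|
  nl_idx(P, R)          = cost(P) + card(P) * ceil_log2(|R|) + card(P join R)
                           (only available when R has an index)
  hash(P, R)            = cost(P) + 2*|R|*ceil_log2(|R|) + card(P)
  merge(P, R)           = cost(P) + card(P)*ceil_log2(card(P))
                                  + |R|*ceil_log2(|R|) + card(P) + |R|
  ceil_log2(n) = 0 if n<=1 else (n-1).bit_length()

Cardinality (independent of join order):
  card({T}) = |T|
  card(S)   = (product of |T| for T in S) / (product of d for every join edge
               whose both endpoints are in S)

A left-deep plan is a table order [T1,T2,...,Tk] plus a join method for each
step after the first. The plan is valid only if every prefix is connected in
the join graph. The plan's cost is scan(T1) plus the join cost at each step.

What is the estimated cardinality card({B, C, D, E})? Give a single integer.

Tables in S: B(50), C(50), D(400), E(200)
Edges inside S: B-C(d=10), B-E(d=10), B-D(d=8)
numerator = 50 * 50 * 400 * 200 = 200000000
denominator = 10 * 10 * 8 = 800
card(S) = 200000000 / 800 = 250000

250000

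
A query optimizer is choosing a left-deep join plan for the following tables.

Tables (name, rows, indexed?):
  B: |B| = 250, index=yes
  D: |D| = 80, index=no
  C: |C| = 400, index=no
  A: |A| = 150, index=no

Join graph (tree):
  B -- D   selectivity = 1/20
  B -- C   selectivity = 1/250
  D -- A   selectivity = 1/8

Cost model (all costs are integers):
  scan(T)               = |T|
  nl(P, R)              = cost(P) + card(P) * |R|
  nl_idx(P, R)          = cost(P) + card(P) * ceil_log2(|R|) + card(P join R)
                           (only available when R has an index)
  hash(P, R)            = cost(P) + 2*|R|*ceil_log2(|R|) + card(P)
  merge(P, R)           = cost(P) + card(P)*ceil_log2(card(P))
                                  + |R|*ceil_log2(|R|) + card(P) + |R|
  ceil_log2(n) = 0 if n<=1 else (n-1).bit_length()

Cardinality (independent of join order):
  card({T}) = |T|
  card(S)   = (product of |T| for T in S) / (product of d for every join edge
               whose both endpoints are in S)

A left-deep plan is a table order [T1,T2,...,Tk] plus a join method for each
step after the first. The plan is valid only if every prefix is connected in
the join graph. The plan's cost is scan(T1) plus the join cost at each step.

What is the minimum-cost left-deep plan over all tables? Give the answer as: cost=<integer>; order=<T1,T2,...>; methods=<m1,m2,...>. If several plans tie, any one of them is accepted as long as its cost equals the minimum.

Selinger DP (subsets sized 1..n):
  {B}: scan cost=250, card=250
  {D}: scan cost=80, card=80
  {C}: scan cost=400, card=400
  {A}: scan cost=150, card=150
  {BD}: card=1000; try (D,hash)→1620, (B,nl_idx)→1720, (B,merge)→2970, (D,merge)→3140, (B,hash)→4160, (B,nl)→20080 …(+1); best=1620 via (D,hash)
  {BC}: card=400; try (B,nl_idx)→4000, (B,hash)→4800, (C,merge)→6500, (B,merge)→6650, (C,hash)→7700, (C,nl)→100250 …(+1); best=4000 via (B,nl_idx)
  {AD}: card=1500; try (D,hash)→1420, (A,merge)→2070, (D,merge)→2140, (A,hash)→2560, (A,nl)→12080, (D,nl)→12150; best=1420 via (D,hash)
  {BCD}: card=1600; try (D,hash)→5520, (D,merge)→8640, (C,hash)→9820, (C,merge)→16620, (D,nl)→36000, (C,nl)→401620; best=5520 via (D,hash)
  {ABD}: card=18750; try (A,hash)→5020, (B,hash)→6920, (A,merge)→13970, (B,merge)→21670, (B,nl_idx)→32170, (A,nl)→151620 …(+1); best=5020 via (A,hash)
  {ABCD}: card=30000; try (A,hash)→9520, (A,merge)→26070, (C,hash)→30970, (A,nl)→245520, (C,merge)→309020, (C,nl)→7505020; best=9520 via (A,hash)

cost=9520; order=C,B,D,A; methods=nl_idx,hash,hash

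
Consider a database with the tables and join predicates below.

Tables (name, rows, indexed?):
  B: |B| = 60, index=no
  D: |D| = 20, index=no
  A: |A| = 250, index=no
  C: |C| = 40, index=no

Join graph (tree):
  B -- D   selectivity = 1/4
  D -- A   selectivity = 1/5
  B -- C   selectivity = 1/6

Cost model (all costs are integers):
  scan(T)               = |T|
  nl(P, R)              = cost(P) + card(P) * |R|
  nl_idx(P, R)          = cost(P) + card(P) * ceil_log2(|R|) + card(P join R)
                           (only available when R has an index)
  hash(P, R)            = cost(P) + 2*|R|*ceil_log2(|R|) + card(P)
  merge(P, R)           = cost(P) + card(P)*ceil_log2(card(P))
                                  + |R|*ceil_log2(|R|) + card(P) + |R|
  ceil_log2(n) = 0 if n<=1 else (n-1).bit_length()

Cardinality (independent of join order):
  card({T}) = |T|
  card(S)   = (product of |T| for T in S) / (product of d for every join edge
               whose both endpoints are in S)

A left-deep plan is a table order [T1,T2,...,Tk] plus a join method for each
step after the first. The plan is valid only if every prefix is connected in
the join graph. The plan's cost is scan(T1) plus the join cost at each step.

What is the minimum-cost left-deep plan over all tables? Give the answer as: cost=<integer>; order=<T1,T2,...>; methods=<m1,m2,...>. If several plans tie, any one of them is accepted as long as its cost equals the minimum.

Selinger DP (subsets sized 1..n):
  {B}: scan cost=60, card=60
  {D}: scan cost=20, card=20
  {A}: scan cost=250, card=250
  {C}: scan cost=40, card=40
  {BD}: card=300; try (D,hash)→320, (B,merge)→560, (D,merge)→600, (B,hash)→760, (B,nl)→1220, (D,nl)→1260; best=320 via (D,hash)
  {BC}: card=400; try (C,hash)→600, (B,merge)→740, (C,merge)→760, (B,hash)→800, (B,nl)→2440, (C,nl)→2460; best=600 via (C,hash)
  {AD}: card=1000; try (D,hash)→700, (A,merge)→2390, (D,merge)→2620, (A,hash)→4040, (A,nl)→5020, (D,nl)→5250; best=700 via (D,hash)
  {ABD}: card=15000; try (B,hash)→2420, (A,hash)→4620, (A,merge)→5570, (B,merge)→12120, (B,nl)→60700, (A,nl)→75320; best=2420 via (B,hash)
  {BCD}: card=2000; try (C,hash)→1100, (D,hash)→1200, (C,merge)→3600, (D,merge)→4720, (D,nl)→8600, (C,nl)→12320; best=1100 via (C,hash)
  {ABCD}: card=100000; try (A,hash)→7100, (C,hash)→17900, (A,merge)→27350, (C,merge)→227700, (A,nl)→501100, (C,nl)→602420; best=7100 via (A,hash)

cost=7100; order=B,D,C,A; methods=hash,hash,hash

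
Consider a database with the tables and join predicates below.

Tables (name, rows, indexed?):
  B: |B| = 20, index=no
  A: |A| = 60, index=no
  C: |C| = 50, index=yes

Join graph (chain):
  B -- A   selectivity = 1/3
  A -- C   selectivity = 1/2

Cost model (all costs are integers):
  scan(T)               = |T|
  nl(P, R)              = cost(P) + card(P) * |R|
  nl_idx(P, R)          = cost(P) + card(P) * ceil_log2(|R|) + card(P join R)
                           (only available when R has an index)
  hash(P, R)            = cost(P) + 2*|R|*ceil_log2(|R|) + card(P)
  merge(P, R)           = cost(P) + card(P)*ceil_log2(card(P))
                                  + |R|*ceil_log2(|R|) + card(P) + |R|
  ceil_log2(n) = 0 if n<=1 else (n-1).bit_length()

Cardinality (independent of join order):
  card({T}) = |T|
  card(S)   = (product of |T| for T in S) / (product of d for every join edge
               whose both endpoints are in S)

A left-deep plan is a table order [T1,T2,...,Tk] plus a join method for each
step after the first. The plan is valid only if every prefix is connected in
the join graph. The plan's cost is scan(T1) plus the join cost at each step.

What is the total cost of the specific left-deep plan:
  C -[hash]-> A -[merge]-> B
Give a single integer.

18940

step 1: scan C: cost=50, card=50
step 2: join A via hash
    card(P join A) = 50*60/(2) = 1500
    cost = 50 + 2*60*6 + 50 = 820
step 3: join B via merge
    card(P join B) = 1500*20/(3) = 10000
    cost = 820 + 1500*11 + 20*5 + 1500 + 20 = 18940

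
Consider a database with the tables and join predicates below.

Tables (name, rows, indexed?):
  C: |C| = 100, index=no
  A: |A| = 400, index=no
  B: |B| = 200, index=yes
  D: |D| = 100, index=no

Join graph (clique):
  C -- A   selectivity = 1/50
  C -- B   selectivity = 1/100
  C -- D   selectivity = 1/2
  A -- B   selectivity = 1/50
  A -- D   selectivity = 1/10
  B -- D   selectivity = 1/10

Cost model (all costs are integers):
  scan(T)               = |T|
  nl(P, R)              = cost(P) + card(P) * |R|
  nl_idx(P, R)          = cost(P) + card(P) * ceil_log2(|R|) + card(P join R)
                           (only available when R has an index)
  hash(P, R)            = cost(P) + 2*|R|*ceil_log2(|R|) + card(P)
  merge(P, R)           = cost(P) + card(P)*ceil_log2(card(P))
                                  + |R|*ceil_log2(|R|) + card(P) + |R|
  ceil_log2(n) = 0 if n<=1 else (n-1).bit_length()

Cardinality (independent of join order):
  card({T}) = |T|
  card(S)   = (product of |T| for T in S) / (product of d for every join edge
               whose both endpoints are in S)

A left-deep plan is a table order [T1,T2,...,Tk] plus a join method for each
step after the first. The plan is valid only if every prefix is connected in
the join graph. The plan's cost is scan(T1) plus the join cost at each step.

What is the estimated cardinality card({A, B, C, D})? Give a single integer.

16

Tables in S: A(400), B(200), C(100), D(100)
Edges inside S: C-A(d=50), C-B(d=100), C-D(d=2), A-B(d=50), A-D(d=10), B-D(d=10)
numerator = 400 * 200 * 100 * 100 = 800000000
denominator = 50 * 100 * 2 * 50 * 10 * 10 = 50000000
card(S) = 800000000 / 50000000 = 16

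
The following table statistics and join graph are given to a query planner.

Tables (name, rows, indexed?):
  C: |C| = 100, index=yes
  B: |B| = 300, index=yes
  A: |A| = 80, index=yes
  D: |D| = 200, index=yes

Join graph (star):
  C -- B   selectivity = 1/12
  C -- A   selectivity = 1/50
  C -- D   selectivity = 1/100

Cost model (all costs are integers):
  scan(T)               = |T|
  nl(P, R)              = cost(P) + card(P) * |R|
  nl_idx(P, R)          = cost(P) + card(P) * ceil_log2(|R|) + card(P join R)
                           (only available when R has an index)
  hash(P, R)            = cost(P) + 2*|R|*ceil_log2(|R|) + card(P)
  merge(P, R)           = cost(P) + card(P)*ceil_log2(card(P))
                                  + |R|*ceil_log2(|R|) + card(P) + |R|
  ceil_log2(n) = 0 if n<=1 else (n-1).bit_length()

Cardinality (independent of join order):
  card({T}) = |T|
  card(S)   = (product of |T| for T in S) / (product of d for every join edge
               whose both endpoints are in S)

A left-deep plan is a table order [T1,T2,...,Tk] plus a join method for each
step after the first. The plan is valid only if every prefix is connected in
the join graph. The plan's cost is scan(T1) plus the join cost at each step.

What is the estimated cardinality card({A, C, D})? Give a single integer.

Tables in S: A(80), C(100), D(200)
Edges inside S: C-A(d=50), C-D(d=100)
numerator = 80 * 100 * 200 = 1600000
denominator = 50 * 100 = 5000
card(S) = 1600000 / 5000 = 320

320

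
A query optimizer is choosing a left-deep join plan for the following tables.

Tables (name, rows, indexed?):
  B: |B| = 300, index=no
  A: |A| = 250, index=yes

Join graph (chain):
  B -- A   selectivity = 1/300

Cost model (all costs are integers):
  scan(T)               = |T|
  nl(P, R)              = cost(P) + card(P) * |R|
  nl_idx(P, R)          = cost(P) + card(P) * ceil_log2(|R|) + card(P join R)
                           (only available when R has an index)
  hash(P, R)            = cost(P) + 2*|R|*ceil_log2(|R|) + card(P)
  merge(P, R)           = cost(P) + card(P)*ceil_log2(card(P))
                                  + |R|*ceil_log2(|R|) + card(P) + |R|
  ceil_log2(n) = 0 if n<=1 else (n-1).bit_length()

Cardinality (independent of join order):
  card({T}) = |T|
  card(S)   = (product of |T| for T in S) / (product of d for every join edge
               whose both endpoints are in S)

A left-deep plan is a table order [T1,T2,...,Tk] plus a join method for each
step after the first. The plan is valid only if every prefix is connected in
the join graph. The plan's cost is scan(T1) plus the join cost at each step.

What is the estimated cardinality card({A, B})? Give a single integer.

Tables in S: A(250), B(300)
Edges inside S: B-A(d=300)
numerator = 250 * 300 = 75000
denominator = 300 = 300
card(S) = 75000 / 300 = 250

250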